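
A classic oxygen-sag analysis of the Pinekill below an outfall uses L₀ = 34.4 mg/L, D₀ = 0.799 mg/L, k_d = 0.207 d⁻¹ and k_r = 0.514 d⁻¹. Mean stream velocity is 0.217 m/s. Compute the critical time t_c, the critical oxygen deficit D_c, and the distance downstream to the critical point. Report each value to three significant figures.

With k_r/k_d = 2.483 and 1 − D₀(k_r−k_d)/(k_d L₀) = 0.9656,
t_c = ln(2.483 × 0.9656) / (0.514 − 0.207) = ln(2.398) / 0.3070 = 0.8744/0.3070 = 2.848 d.
L(t_c) = L₀ e^(−k_d t_c) = 34.4 × 0.5545 = 19.08 mg/L, and at the critical point k_r D_c = k_d L, so D_c = (0.207/0.514) × 19.08 = 7.682 mg/L.
x_c = v t_c = 0.217 m/s × 2.848 d × 86400 s/d = 53400 m ≈ 53.4 km.

t_c ≈ 2.85 d; D_c ≈ 7.68 mg/L; x_c ≈ 53.4 km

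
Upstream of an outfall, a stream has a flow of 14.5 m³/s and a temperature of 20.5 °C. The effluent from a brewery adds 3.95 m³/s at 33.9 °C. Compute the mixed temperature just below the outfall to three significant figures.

23.4 °C

Flow-weighted mixing: C = (Q_r C_r + Q_w C_w)/(Q_r + Q_w)
= (14.5×20.5 + 3.95×33.9)/(14.5 + 3.95) = 431.2/18.45 = 23.37 °C.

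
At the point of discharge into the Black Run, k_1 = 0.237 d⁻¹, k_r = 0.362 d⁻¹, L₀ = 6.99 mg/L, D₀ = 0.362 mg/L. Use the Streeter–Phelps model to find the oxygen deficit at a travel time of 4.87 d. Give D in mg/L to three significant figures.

k_1 L₀/(k_r−k_1) = 0.237×6.99/(0.362−0.237) = 1.657/0.1250 = 13.25 mg/L.
e^(−k_1 t) = e^(−0.237×4.870) = 0.3153; e^(−k_r t) = e^(−0.362×4.870) = 0.1715.
D = 13.25 × (0.3153 − 0.1715) + 0.362 × 0.1715 = 1.905 + 0.06210 = 1.968 mg/L.

D ≈ 1.97 mg/L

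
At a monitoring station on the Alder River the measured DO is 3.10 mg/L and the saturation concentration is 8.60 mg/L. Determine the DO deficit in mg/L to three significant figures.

D ≈ 5.50 mg/L

D = C_s − C = 8.60 − 3.10 = 5.50 mg/L.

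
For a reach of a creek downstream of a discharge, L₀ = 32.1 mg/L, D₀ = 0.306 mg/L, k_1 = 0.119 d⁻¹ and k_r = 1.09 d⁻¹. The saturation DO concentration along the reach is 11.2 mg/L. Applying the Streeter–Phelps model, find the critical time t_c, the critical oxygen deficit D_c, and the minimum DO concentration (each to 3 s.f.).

At the critical point dD/dt = 0, so k_1 L₀ e^(−k_1 t) = k_r D. Substituting D(t) from the Streeter–Phelps equation and solving for t gives
t_c = ln[(k_r/k_1)(1 − D₀(k_r−k_1)/(k_1 L₀))] / (k_r−k_1).
Here k_r−k_1 = 0.9710 d⁻¹ and 1 − D₀(k_r−k_1)/(k_1 L₀) = 1 − 0.306×0.9710/(0.119×32.1) = 0.9222, so
t_c = ln(9.160 × 0.9222) / 0.9710 = 2.134 / 0.9710 = 2.198 d.
L(t_c) = L₀ e^(−k_1 t_c) = 32.1 × 0.7699 = 24.71 mg/L, and at the critical point k_r D_c = k_1 L, so D_c = (0.119/1.09) × 24.71 = 2.698 mg/L.
Minimum DO = C_s − D_c = 11.2 − 2.698 = 8.502 mg/L.

t_c ≈ 2.20 d; D_c ≈ 2.70 mg/L; min DO ≈ 8.50 mg/L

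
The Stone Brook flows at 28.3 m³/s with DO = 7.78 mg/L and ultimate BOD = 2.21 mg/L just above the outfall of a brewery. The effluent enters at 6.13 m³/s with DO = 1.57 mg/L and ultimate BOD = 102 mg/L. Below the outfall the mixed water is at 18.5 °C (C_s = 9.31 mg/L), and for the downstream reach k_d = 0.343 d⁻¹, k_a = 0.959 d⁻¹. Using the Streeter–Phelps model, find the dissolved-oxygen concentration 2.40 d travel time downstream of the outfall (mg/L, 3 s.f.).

DO ≈ 5.28 mg/L

Mixed DO = (28.3×7.78 + 6.13×1.57)/(28.3+6.13) = 229.8/34.43 = 6.674 mg/L.
Mixed L₀ = (28.3×2.21 + 6.13×102)/(34.43) = 687.8/34.43 = 19.98 mg/L.
Initial deficit D₀ = C_s − DO₀ = 9.31 − 6.674 = 2.636 mg/L.
D(2.40) = [0.343×19.98/(0.959−0.343)](e^(−0.343×2.40) − e^(−0.959×2.40)) + 2.636 e^(−0.959×2.40)
= 11.12 × (0.4390 − 0.1001) + 2.636 × 0.1001 = 4.034 mg/L.
DO = 9.31 − 4.034 = 5.276 mg/L.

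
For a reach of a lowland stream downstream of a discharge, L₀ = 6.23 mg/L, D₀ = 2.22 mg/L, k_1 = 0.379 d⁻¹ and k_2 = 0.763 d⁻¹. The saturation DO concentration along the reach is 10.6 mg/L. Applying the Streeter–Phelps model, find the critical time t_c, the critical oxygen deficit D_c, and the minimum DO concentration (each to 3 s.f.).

t_c ≈ 0.656 d; D_c ≈ 2.41 mg/L; min DO ≈ 8.19 mg/L

t_c = [1/(k_2−k_1)] ln[(k_2/k_1)(1 − D₀(k_2−k_1)/(k_1 L₀))]
= [1/(0.763−0.379)] ln[(0.763/0.379)(1 − 2.22×0.3840/(0.379×6.23))]
= (1/0.3840) ln[2.013 × 0.6390] = 2.604 × ln(1.286) = 2.604 × 0.2518 = 0.6557 d.
D_c = (k_1/k_2) L₀ e^(−k_1 t_c) = (0.379/0.763) × 6.23 × e^(−0.379×0.6557) = 0.4967 × 6.23 × 0.7799 = 2.414 mg/L.
Minimum DO = C_s − D_c = 10.6 − 2.414 = 8.186 mg/L.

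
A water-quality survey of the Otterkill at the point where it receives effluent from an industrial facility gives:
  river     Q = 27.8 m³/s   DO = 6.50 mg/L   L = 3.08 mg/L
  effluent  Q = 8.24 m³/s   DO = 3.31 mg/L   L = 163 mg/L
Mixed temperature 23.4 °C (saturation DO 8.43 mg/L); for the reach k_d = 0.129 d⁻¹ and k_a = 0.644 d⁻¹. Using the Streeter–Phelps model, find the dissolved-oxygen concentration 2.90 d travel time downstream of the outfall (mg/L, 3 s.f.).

DO ≈ 2.72 mg/L

Mixed DO = (27.8×6.50 + 8.24×3.31)/(27.8+8.24) = 208.0/36.04 = 5.771 mg/L.
Mixed L₀ = (27.8×3.08 + 8.24×163)/(36.04) = 1429/36.04 = 39.64 mg/L.
Initial deficit D₀ = C_s − DO₀ = 8.43 − 5.771 = 2.659 mg/L.
D(2.90) = [0.129×39.64/(0.644−0.129)](e^(−0.129×2.90) − e^(−0.644×2.90)) + 2.659 e^(−0.644×2.90)
= 9.930 × (0.6879 − 0.1545) + 2.659 × 0.1545 = 5.708 mg/L.
DO = 8.43 − 5.708 = 2.722 mg/L.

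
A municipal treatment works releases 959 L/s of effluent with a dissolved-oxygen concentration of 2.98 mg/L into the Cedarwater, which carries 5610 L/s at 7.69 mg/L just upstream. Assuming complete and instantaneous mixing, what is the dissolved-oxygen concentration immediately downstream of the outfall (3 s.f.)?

Flow-weighted mixing: C = (Q_r C_r + Q_w C_w)/(Q_r + Q_w)
= (5610×7.69 + 959×2.98)/(5610 + 959) = 46000/6569 = 7.002 mg/L.

7.00 mg/L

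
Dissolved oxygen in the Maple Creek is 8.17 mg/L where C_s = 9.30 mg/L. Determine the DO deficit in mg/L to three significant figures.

D ≈ 1.13 mg/L

D = C_s − C = 9.30 − 8.17 = 1.13 mg/L.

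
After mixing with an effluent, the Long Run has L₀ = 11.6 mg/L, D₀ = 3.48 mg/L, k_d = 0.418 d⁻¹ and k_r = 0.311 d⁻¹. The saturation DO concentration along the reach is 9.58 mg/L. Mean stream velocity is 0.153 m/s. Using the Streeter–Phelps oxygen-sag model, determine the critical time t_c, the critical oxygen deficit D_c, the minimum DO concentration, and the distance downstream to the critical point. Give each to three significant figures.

t_c ≈ 2.07 d; D_c ≈ 6.56 mg/L; min DO ≈ 3.02 mg/L; x_c ≈ 27.4 km

At the critical point dD/dt = 0, so k_d L₀ e^(−k_d t) = k_r D. Substituting D(t) from the Streeter–Phelps equation and solving for t gives
t_c = ln[(k_r/k_d)(1 − D₀(k_r−k_d)/(k_d L₀))] / (k_r−k_d).
Here k_r−k_d = -0.1070 d⁻¹ and 1 − D₀(k_r−k_d)/(k_d L₀) = 1 − 3.48×-0.1070/(0.418×11.6) = 1.077, so
t_c = ln(0.7440 × 1.077) / -0.1070 = -0.2217 / -0.1070 = 2.072 d.
D_c = (k_d/k_r) L₀ e^(−k_d t_c) = (0.418/0.311) × 11.6 × e^(−0.418×2.072) = 1.344 × 11.6 × 0.4206 = 6.558 mg/L.
Minimum DO = C_s − D_c = 9.58 − 6.558 = 3.022 mg/L.
x_c = v t_c = 0.153 m/s × 2.072 d × 86400 s/d = 27390 m ≈ 27.4 km.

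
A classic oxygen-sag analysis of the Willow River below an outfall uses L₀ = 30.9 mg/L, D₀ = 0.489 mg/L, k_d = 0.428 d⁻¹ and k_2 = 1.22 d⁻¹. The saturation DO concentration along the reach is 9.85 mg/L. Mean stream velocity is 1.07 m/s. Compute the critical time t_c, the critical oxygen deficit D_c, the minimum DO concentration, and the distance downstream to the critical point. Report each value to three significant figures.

t_c ≈ 1.29 d; D_c ≈ 6.25 mg/L; min DO ≈ 3.60 mg/L; x_c ≈ 119 km

t_c = [1/(k_2−k_d)] ln[(k_2/k_d)(1 − D₀(k_2−k_d)/(k_d L₀))]
= [1/(1.22−0.428)] ln[(1.22/0.428)(1 − 0.489×0.7920/(0.428×30.9))]
= (1/0.7920) ln[2.850 × 0.9707] = 1.263 × ln(2.767) = 1.263 × 1.018 = 1.285 d.
D_c = (k_d/k_2) L₀ e^(−k_d t_c) = (0.428/1.22) × 30.9 × e^(−0.428×1.285) = 0.3508 × 30.9 × 0.5769 = 6.254 mg/L.
Minimum DO = C_s − D_c = 9.85 − 6.254 = 3.596 mg/L.
x_c = v t_c = 1.07 m/s × 1.285 d × 86400 s/d = 118800 m ≈ 119 km.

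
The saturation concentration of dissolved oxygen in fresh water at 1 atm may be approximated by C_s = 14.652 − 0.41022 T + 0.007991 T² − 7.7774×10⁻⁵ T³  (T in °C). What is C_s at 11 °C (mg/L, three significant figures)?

C_s ≈ 11.0 mg/L

C_s = 14.652 − 0.41022×11 + 0.007991×11² − 7.7774×10⁻⁵×11³ = 11.00 mg/L.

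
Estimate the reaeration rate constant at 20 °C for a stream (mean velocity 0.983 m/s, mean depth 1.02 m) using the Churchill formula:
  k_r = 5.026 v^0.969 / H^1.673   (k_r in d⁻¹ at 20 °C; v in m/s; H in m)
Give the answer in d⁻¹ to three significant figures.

k_r = 5.026 × 0.983^0.969 / 1.02^1.673 = 5.026 × 0.9835 / 1.034 = 4.782 d⁻¹.

k_r ≈ 4.78 d⁻¹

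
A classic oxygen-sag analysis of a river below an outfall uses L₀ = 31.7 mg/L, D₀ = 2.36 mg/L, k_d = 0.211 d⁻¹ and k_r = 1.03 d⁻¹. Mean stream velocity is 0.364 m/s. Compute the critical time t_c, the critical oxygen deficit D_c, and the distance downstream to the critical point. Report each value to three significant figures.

t_c ≈ 1.52 d; D_c ≈ 4.71 mg/L; x_c ≈ 47.8 km

With k_r/k_d = 4.882 and 1 − D₀(k_r−k_d)/(k_d L₀) = 0.7110,
t_c = ln(4.882 × 0.7110) / (1.03 − 0.211) = ln(3.471) / 0.8190 = 1.244/0.8190 = 1.519 d.
D_c = (k_d/k_r) L₀ e^(−k_d t_c) = (0.211/1.03) × 31.7 × e^(−0.211×1.519) = 0.2049 × 31.7 × 0.7257 = 4.713 mg/L.
x_c = v t_c = 0.364 m/s × 1.519 d × 86400 s/d = 47790 m ≈ 47.8 km.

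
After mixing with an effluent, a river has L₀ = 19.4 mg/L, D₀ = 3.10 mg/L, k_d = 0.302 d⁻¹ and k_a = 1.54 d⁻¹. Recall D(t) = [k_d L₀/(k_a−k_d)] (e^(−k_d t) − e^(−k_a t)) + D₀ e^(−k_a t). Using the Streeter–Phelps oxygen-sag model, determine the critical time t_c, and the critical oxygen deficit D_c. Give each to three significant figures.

With k_a/k_d = 5.099 and 1 − D₀(k_a−k_d)/(k_d L₀) = 0.3450,
t_c = ln(5.099 × 0.3450) / (1.54 − 0.302) = ln(1.759) / 1.238 = 0.5648/1.238 = 0.4562 d.
L(t_c) = L₀ e^(−k_d t_c) = 19.4 × 0.8713 = 16.90 mg/L, and at the critical point k_a D_c = k_d L, so D_c = (0.302/1.54) × 16.90 = 3.315 mg/L.

t_c ≈ 0.456 d; D_c ≈ 3.31 mg/L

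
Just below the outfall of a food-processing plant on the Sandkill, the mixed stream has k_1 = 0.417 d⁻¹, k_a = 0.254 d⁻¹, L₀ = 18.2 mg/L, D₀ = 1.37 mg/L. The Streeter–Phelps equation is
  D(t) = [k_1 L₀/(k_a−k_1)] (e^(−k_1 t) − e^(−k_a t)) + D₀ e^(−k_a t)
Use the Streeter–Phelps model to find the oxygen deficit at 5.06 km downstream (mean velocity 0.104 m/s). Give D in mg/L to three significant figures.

D ≈ 4.73 mg/L

Travel time t = x/v = 5.06 km / (0.104 m/s) = 5060 m / 0.104 m/s = 48650 s = 0.5631 d.
k_1 L₀/(k_a−k_1) = 0.417×18.2/(0.254−0.417) = 7.589/-0.1630 = -46.56 mg/L.
e^(−k_1 t) = e^(−0.417×0.5631) = 0.7907; e^(−k_a t) = e^(−0.254×0.5631) = 0.8667.
D = -46.56 × (0.7907 − 0.8667) + 1.37 × 0.8667 = 3.539 + 1.187 = 4.727 mg/L.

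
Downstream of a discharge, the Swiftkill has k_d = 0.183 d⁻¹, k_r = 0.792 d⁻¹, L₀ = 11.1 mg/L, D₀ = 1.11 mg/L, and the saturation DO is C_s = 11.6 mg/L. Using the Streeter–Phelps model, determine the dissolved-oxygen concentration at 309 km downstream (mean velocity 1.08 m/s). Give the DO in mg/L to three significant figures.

DO ≈ 9.94 mg/L

Travel time t = x/v = 309 km / (1.08 m/s) = 309000 m / 1.08 m/s = 286100 s = 3.311 d.
k_d L₀/(k_r−k_d) = 0.183×11.1/(0.792−0.183) = 2.031/0.6090 = 3.335 mg/L.
e^(−k_d t) = e^(−0.183×3.311) = 0.5455; e^(−k_r t) = e^(−0.792×3.311) = 0.07261.
D = 3.335 × (0.5455 − 0.07261) + 1.11 × 0.07261 = 1.577 + 0.08059 = 1.658 mg/L.
DO = C_s − D = 11.6 − 1.658 = 9.942 mg/L.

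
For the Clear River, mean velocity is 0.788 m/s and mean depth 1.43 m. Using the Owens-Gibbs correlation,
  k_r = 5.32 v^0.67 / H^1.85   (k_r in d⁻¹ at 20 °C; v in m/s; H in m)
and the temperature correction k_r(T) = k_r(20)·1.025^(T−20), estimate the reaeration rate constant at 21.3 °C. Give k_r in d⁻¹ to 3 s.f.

k_r(20) = 5.32 × 0.788^0.67 / 1.43^1.85 = 5.32 × 0.8525 / 1.938 = 2.340 d⁻¹.
k_r(21.3) = 2.340 × 1.025^(21.3−20) = 2.340 × 1.033 = 2.416 d⁻¹.

k_r ≈ 2.42 d⁻¹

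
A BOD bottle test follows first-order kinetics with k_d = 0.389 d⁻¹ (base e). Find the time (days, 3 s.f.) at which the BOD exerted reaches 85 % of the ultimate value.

t ≈ 4.88 d

y/L₀ = 1 − e^(−k_d t) = 0.85 ⇒ e^(−k_d t) = 0.150
t = −ln(0.150) / 0.389 = 1.897 / 0.389 = 4.877 d.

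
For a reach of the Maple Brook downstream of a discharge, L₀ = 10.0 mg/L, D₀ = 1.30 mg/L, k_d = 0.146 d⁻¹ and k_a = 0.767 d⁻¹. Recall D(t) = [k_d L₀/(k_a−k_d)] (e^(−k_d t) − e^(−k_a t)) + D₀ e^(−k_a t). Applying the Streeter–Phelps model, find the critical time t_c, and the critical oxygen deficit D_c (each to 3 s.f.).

At the critical point dD/dt = 0, so k_d L₀ e^(−k_d t) = k_a D. Substituting D(t) from the Streeter–Phelps equation and solving for t gives
t_c = ln[(k_a/k_d)(1 − D₀(k_a−k_d)/(k_d L₀))] / (k_a−k_d).
Here k_a−k_d = 0.6210 d⁻¹ and 1 − D₀(k_a−k_d)/(k_d L₀) = 1 − 1.30×0.6210/(0.146×10.0) = 0.4471, so
t_c = ln(5.253 × 0.4471) / 0.6210 = 0.8538 / 0.6210 = 1.375 d.
L(t_c) = L₀ e^(−k_d t_c) = 10.0 × 0.8181 = 8.181 mg/L, and at the critical point k_a D_c = k_d L, so D_c = (0.146/0.767) × 8.181 = 1.557 mg/L.

t_c ≈ 1.37 d; D_c ≈ 1.56 mg/L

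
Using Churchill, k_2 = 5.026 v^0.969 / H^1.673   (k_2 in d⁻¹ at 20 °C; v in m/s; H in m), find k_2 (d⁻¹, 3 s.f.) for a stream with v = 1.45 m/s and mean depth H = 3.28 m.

k_2 = 5.026 × 1.45^0.969 / 3.28^1.673 = 5.026 × 1.433 / 7.296 = 0.9875 d⁻¹.

k_2 ≈ 0.987 d⁻¹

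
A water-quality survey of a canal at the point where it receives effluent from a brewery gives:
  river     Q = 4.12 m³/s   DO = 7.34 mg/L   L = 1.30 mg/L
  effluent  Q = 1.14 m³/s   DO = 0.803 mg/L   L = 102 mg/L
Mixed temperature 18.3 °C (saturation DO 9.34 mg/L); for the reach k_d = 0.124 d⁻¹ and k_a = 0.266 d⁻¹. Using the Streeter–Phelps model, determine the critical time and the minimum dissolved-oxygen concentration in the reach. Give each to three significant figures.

Mixed DO = (4.12×7.34 + 1.14×0.803)/(4.12+1.14) = 31.16/5.260 = 5.923 mg/L.
Mixed L₀ = (4.12×1.30 + 1.14×102)/(5.260) = 121.6/5.260 = 23.12 mg/L.
Initial deficit D₀ = C_s − DO₀ = 9.34 − 5.923 = 3.417 mg/L.
t_c = (1/0.1420) ln[(0.266/0.124)(1 − 3.417×0.1420/(0.124×23.12))] = 7.042 × ln(1.782) = 4.069 d.
D_c = (0.124/0.266) × 23.12 × e^(−0.124×4.069) = 0.4662 × 23.12 × 0.6037 = 6.508 mg/L.
Minimum DO = 9.34 − 6.508 = 2.832 mg/L.

t_c ≈ 4.07 d; minimum DO ≈ 2.83 mg/L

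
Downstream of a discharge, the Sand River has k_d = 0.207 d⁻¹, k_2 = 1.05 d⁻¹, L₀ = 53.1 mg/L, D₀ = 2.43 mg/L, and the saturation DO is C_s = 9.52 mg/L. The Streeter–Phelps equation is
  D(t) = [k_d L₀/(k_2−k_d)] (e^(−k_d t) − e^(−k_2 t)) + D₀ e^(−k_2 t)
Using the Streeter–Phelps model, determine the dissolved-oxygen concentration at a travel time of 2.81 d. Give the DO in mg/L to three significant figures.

DO ≈ 2.79 mg/L

k_d L₀/(k_2−k_d) = 0.207×53.1/(1.05−0.207) = 10.99/0.8430 = 13.04 mg/L.
e^(−k_d t) = e^(−0.207×2.810) = 0.5590; e^(−k_2 t) = e^(−1.05×2.810) = 0.05231.
D = 13.04 × (0.5590 − 0.05231) + 2.43 × 0.05231 = 6.606 + 0.1271 = 6.733 mg/L.
DO = C_s − D = 9.52 − 6.733 = 2.787 mg/L.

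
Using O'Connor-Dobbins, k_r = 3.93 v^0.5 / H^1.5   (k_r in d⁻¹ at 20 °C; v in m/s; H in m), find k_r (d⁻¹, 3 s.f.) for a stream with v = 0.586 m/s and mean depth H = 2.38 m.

k_r = 3.93 × 0.586^0.5 / 2.38^1.5 = 3.93 × 0.7655 / 3.672 = 0.8194 d⁻¹.

k_r ≈ 0.819 d⁻¹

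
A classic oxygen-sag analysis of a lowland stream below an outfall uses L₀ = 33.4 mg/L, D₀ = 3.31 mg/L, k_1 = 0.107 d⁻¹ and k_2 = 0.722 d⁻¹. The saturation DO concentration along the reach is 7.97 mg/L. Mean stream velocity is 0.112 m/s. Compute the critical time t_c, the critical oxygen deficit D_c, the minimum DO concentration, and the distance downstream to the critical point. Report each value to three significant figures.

t_c = [1/(k_2−k_1)] ln[(k_2/k_1)(1 − D₀(k_2−k_1)/(k_1 L₀))]
= [1/(0.722−0.107)] ln[(0.722/0.107)(1 − 3.31×0.6150/(0.107×33.4))]
= (1/0.6150) ln[6.748 × 0.4304] = 1.626 × ln(2.904) = 1.626 × 1.066 = 1.734 d.
L(t_c) = L₀ e^(−k_1 t_c) = 33.4 × 0.8307 = 27.75 mg/L, and at the critical point k_2 D_c = k_1 L, so D_c = (0.107/0.722) × 27.75 = 4.112 mg/L.
Minimum DO = C_s − D_c = 7.97 − 4.112 = 3.858 mg/L.
x_c = v t_c = 0.112 m/s × 1.734 d × 86400 s/d = 16780 m ≈ 16.8 km.

t_c ≈ 1.73 d; D_c ≈ 4.11 mg/L; min DO ≈ 3.86 mg/L; x_c ≈ 16.8 km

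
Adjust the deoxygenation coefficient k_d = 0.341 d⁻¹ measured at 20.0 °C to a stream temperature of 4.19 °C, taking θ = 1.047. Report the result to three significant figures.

k_d(T₂) = k_d(T₁) · θ^(T₂−T₁) = 0.341 × 1.047^(4.19−20.0)
= 0.341 × 1.047^-15.8 = 0.341 × 0.4838 = 0.1650 d⁻¹.

k_d ≈ 0.165 d⁻¹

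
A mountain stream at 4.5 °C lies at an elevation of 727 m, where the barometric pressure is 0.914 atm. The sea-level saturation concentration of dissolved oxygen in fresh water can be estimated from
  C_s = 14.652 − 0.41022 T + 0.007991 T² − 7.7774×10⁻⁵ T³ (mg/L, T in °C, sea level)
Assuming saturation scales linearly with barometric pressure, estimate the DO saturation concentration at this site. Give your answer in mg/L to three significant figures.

C_s ≈ 11.8 mg/L

At sea level: C_s = 14.652 − 0.41022×4.5 + 0.007991×4.5² − 7.7774×10⁻⁵×4.5³ = 12.96 mg/L.
Pressure correction: C_s' = 12.96 × 0.914 = 11.85 mg/L.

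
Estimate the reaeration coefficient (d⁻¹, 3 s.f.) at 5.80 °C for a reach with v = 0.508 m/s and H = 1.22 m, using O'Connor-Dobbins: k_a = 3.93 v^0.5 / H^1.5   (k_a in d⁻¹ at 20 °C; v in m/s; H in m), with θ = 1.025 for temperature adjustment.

k_a(20) = 3.93 × 0.508^0.5 / 1.22^1.5 = 3.93 × 0.7127 / 1.348 = 2.079 d⁻¹.
k_a(5.80) = 2.079 × 1.025^(5.80−20) = 2.079 × 0.7042 = 1.464 d⁻¹.

k_a ≈ 1.46 d⁻¹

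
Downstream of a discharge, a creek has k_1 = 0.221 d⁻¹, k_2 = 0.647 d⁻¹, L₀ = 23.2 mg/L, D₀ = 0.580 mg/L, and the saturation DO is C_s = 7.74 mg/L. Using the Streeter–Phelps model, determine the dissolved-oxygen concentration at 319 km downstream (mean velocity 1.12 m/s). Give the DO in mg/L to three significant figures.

DO ≈ 3.29 mg/L

Travel time t = x/v = 319 km / (1.12 m/s) = 319000 m / 1.12 m/s = 284800 s = 3.297 d.
k_1 L₀/(k_2−k_1) = 0.221×23.2/(0.647−0.221) = 5.127/0.4260 = 12.04 mg/L.
e^(−k_1 t) = e^(−0.221×3.297) = 0.4826; e^(−k_2 t) = e^(−0.647×3.297) = 0.1185.
D = 12.04 × (0.4826 − 0.1185) + 0.580 × 0.1185 = 4.382 + 0.06873 = 4.451 mg/L.
DO = C_s − D = 7.74 − 4.451 = 3.289 mg/L.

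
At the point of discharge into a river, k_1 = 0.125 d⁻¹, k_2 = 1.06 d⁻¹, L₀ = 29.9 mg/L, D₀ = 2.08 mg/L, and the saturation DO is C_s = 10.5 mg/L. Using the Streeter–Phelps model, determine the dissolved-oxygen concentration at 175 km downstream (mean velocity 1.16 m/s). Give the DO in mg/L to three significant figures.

DO ≈ 7.59 mg/L

Travel time t = x/v = 175 km / (1.16 m/s) = 175000 m / 1.16 m/s = 150900 s = 1.746 d.
k_1 L₀/(k_2−k_1) = 0.125×29.9/(1.06−0.125) = 3.737/0.9350 = 3.997 mg/L.
e^(−k_1 t) = e^(−0.125×1.746) = 0.8039; e^(−k_2 t) = e^(−1.06×1.746) = 0.1571.
D = 3.997 × (0.8039 − 0.1571) + 2.08 × 0.1571 = 2.586 + 0.3268 = 2.912 mg/L.
DO = C_s − D = 10.5 − 2.912 = 7.588 mg/L.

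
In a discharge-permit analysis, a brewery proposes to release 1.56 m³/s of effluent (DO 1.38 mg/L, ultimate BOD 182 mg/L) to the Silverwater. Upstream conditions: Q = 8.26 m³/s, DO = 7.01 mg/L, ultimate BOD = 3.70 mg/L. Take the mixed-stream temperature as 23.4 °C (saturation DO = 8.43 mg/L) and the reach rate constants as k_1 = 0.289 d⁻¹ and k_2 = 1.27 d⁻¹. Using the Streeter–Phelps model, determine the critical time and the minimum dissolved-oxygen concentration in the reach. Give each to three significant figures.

Mixed DO = (8.26×7.01 + 1.56×1.38)/(8.26+1.56) = 60.06/9.820 = 6.116 mg/L.
Mixed L₀ = (8.26×3.70 + 1.56×182)/(9.820) = 314.5/9.820 = 32.02 mg/L.
Initial deficit D₀ = C_s − DO₀ = 8.43 − 6.116 = 2.314 mg/L.
t_c = (1/0.9810) ln[(1.27/0.289)(1 − 2.314×0.9810/(0.289×32.02))] = 1.019 × ln(3.316) = 1.222 d.
D_c = (0.289/1.27) × 32.02 × e^(−0.289×1.222) = 0.2276 × 32.02 × 0.7024 = 5.119 mg/L.
Minimum DO = 8.43 − 5.119 = 3.311 mg/L.

t_c ≈ 1.22 d; minimum DO ≈ 3.31 mg/L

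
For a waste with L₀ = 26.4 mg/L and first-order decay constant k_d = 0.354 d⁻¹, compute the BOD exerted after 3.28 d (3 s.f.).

y_t = L₀(1 − e^(−k_d t)) = 26.4 × (1 − e^(−0.354×3.28))
= 26.4 × (1 − 0.3131) = 26.4 × 0.6869 = 18.13 mg/L.

y ≈ 18.1 mg/L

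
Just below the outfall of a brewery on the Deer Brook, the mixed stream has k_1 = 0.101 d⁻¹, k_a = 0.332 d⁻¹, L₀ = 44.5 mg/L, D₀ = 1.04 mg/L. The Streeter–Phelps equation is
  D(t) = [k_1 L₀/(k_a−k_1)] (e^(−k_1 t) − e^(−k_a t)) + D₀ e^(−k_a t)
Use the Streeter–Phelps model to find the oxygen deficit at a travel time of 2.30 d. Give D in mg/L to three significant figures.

k_1 L₀/(k_a−k_1) = 0.101×44.5/(0.332−0.101) = 4.495/0.2310 = 19.46 mg/L.
e^(−k_1 t) = e^(−0.101×2.300) = 0.7927; e^(−k_a t) = e^(−0.332×2.300) = 0.4660.
D = 19.46 × (0.7927 − 0.4660) + 1.04 × 0.4660 = 6.357 + 0.4846 = 6.842 mg/L.

D ≈ 6.84 mg/L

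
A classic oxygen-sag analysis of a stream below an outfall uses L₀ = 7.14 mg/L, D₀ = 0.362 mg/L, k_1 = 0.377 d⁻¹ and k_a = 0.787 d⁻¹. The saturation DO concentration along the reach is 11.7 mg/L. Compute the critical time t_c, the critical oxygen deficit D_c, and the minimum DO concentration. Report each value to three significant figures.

With k_a/k_1 = 2.088 and 1 − D₀(k_a−k_1)/(k_1 L₀) = 0.9449,
t_c = ln(2.088 × 0.9449) / (0.787 − 0.377) = ln(1.972) / 0.4100 = 0.6793/0.4100 = 1.657 d.
L(t_c) = L₀ e^(−k_1 t_c) = 7.14 × 0.5355 = 3.823 mg/L, and at the critical point k_a D_c = k_1 L, so D_c = (0.377/0.787) × 3.823 = 1.832 mg/L.
Minimum DO = C_s − D_c = 11.7 − 1.832 = 9.868 mg/L.

t_c ≈ 1.66 d; D_c ≈ 1.83 mg/L; min DO ≈ 9.87 mg/L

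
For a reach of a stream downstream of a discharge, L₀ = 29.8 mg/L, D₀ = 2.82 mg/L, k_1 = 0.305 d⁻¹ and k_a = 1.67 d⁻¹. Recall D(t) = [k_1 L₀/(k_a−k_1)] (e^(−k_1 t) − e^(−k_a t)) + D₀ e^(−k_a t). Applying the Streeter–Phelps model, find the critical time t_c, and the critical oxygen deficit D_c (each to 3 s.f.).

t_c ≈ 0.842 d; D_c ≈ 4.21 mg/L

With k_a/k_1 = 5.475 and 1 − D₀(k_a−k_1)/(k_1 L₀) = 0.5765,
t_c = ln(5.475 × 0.5765) / (1.67 − 0.305) = ln(3.157) / 1.365 = 1.149/1.365 = 0.8421 d.
L(t_c) = L₀ e^(−k_1 t_c) = 29.8 × 0.7735 = 23.05 mg/L, and at the critical point k_a D_c = k_1 L, so D_c = (0.305/1.67) × 23.05 = 4.210 mg/L.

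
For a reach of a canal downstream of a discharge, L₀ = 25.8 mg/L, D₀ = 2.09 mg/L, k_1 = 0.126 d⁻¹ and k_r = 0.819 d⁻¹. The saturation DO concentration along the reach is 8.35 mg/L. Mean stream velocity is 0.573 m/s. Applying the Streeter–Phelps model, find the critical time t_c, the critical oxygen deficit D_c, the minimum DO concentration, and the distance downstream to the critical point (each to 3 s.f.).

t_c ≈ 1.85 d; D_c ≈ 3.14 mg/L; min DO ≈ 5.21 mg/L; x_c ≈ 91.6 km

t_c = [1/(k_r−k_1)] ln[(k_r/k_1)(1 − D₀(k_r−k_1)/(k_1 L₀))]
= [1/(0.819−0.126)] ln[(0.819/0.126)(1 − 2.09×0.6930/(0.126×25.8))]
= (1/0.6930) ln[6.500 × 0.5545] = 1.443 × ln(3.604) = 1.443 × 1.282 = 1.850 d.
D_c = (k_1/k_r) L₀ e^(−k_1 t_c) = (0.126/0.819) × 25.8 × e^(−0.126×1.850) = 0.1538 × 25.8 × 0.7921 = 3.144 mg/L.
Minimum DO = C_s − D_c = 8.35 − 3.144 = 5.206 mg/L.
x_c = v t_c = 0.573 m/s × 1.850 d × 86400 s/d = 91590 m ≈ 91.6 km.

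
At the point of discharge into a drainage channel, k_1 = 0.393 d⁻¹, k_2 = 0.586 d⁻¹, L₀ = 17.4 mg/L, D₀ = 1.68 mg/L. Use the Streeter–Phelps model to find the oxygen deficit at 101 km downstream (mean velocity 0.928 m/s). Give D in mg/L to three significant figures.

D ≈ 5.46 mg/L

Travel time t = x/v = 101 km / (0.928 m/s) = 101000 m / 0.928 m/s = 108800 s = 1.260 d.
k_1 L₀/(k_2−k_1) = 0.393×17.4/(0.586−0.393) = 6.838/0.1930 = 35.43 mg/L.
e^(−k_1 t) = e^(−0.393×1.260) = 0.6095; e^(−k_2 t) = e^(−0.586×1.260) = 0.4780.
D = 35.43 × (0.6095 − 0.4780) + 1.68 × 0.4780 = 4.661 + 0.8030 = 5.464 mg/L.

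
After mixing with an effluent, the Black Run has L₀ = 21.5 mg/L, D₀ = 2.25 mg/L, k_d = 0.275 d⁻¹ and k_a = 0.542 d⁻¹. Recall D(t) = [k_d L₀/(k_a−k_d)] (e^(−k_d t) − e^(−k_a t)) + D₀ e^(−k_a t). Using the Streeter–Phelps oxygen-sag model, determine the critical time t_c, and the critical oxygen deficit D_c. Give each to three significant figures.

At the critical point dD/dt = 0, so k_d L₀ e^(−k_d t) = k_a D. Substituting D(t) from the Streeter–Phelps equation and solving for t gives
t_c = ln[(k_a/k_d)(1 − D₀(k_a−k_d)/(k_d L₀))] / (k_a−k_d).
Here k_a−k_d = 0.2670 d⁻¹ and 1 − D₀(k_a−k_d)/(k_d L₀) = 1 − 2.25×0.2670/(0.275×21.5) = 0.8984, so
t_c = ln(1.971 × 0.8984) / 0.2670 = 0.5713 / 0.2670 = 2.140 d.
D_c = (k_d/k_a) L₀ e^(−k_d t_c) = (0.275/0.542) × 21.5 × e^(−0.275×2.140) = 0.5074 × 21.5 × 0.5552 = 6.056 mg/L.

t_c ≈ 2.14 d; D_c ≈ 6.06 mg/L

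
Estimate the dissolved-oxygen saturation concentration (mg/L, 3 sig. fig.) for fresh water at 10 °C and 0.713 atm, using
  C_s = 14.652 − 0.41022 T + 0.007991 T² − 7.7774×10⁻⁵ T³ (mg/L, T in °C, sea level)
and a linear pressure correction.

C_s ≈ 8.04 mg/L

At sea level: C_s = 14.652 − 0.41022×10 + 0.007991×10² − 7.7774×10⁻⁵×10³ = 11.27 mg/L.
Pressure correction: C_s' = 11.27 × 0.713 = 8.036 mg/L.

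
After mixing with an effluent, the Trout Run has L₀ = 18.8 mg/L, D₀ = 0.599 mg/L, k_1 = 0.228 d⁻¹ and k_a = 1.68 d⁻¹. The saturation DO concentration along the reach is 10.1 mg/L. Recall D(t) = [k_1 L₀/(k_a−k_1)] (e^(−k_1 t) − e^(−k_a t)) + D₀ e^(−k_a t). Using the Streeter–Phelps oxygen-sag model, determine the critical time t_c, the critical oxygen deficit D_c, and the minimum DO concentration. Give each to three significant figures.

At the critical point dD/dt = 0, so k_1 L₀ e^(−k_1 t) = k_a D. Substituting D(t) from the Streeter–Phelps equation and solving for t gives
t_c = ln[(k_a/k_1)(1 − D₀(k_a−k_1)/(k_1 L₀))] / (k_a−k_1).
Here k_a−k_1 = 1.452 d⁻¹ and 1 − D₀(k_a−k_1)/(k_1 L₀) = 1 − 0.599×1.452/(0.228×18.8) = 0.7971, so
t_c = ln(7.368 × 0.7971) / 1.452 = 1.770 / 1.452 = 1.219 d.
L(t_c) = L₀ e^(−k_1 t_c) = 18.8 × 0.7573 = 14.24 mg/L, and at the critical point k_a D_c = k_1 L, so D_c = (0.228/1.68) × 14.24 = 1.932 mg/L.
Minimum DO = C_s − D_c = 10.1 − 1.932 = 8.168 mg/L.

t_c ≈ 1.22 d; D_c ≈ 1.93 mg/L; min DO ≈ 8.17 mg/L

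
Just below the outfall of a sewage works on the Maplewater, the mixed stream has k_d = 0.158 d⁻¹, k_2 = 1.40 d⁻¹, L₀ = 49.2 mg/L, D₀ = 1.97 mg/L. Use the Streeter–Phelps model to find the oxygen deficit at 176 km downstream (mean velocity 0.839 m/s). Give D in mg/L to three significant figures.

Travel time t = x/v = 176 km / (0.839 m/s) = 176000 m / 0.839 m/s = 209800 s = 2.428 d.
k_d L₀/(k_2−k_d) = 0.158×49.2/(1.40−0.158) = 7.774/1.242 = 6.259 mg/L.
e^(−k_d t) = e^(−0.158×2.428) = 0.6814; e^(−k_2 t) = e^(−1.40×2.428) = 0.03340.
D = 6.259 × (0.6814 − 0.03340) + 1.97 × 0.03340 = 4.056 + 0.06580 = 4.122 mg/L.

D ≈ 4.12 mg/L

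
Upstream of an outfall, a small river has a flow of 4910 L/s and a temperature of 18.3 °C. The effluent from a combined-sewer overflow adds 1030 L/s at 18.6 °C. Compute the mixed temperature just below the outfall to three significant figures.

Flow-weighted mixing: C = (Q_r C_r + Q_w C_w)/(Q_r + Q_w)
= (4910×18.3 + 1030×18.6)/(4910 + 1030) = 109000/5940 = 18.35 °C.

18.4 °C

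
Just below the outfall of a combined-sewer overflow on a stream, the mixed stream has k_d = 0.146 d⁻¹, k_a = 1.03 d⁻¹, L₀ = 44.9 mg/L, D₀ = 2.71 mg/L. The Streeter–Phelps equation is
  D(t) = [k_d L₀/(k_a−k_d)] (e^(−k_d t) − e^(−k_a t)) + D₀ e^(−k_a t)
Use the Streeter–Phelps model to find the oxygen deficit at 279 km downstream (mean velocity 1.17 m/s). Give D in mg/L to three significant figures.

D ≈ 4.68 mg/L

Travel time t = x/v = 279 km / (1.17 m/s) = 279000 m / 1.17 m/s = 238500 s = 2.760 d.
k_d L₀/(k_a−k_d) = 0.146×44.9/(1.03−0.146) = 6.555/0.8840 = 7.416 mg/L.
e^(−k_d t) = e^(−0.146×2.760) = 0.6683; e^(−k_a t) = e^(−1.03×2.760) = 0.05826.
D = 7.416 × (0.6683 − 0.05826) + 2.71 × 0.05826 = 4.524 + 0.1579 = 4.682 mg/L.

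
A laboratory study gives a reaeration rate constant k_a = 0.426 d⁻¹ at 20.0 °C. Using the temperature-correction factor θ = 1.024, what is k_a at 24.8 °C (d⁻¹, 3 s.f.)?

k_a(T₂) = k_a(T₁) · θ^(T₂−T₁) = 0.426 × 1.024^(24.8−20.0)
= 0.426 × 1.024^4.80 = 0.426 × 1.121 = 0.4774 d⁻¹.

k_a ≈ 0.477 d⁻¹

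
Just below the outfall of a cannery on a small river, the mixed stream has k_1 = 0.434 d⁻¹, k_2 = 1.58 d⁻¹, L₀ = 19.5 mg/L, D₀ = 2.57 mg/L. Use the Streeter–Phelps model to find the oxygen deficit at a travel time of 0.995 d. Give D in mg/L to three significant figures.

k_1 L₀/(k_2−k_1) = 0.434×19.5/(1.58−0.434) = 8.463/1.146 = 7.385 mg/L.
e^(−k_1 t) = e^(−0.434×0.9950) = 0.6493; e^(−k_2 t) = e^(−1.58×0.9950) = 0.2076.
D = 7.385 × (0.6493 − 0.2076) + 2.57 × 0.2076 = 3.262 + 0.5336 = 3.796 mg/L.

D ≈ 3.80 mg/L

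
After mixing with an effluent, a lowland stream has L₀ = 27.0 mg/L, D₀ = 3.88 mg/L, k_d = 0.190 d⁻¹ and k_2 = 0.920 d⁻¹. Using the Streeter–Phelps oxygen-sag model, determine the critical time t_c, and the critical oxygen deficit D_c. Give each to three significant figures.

t_c ≈ 1.06 d; D_c ≈ 4.56 mg/L

With k_2/k_d = 4.842 and 1 − D₀(k_2−k_d)/(k_d L₀) = 0.4479,
t_c = ln(4.842 × 0.4479) / (0.920 − 0.190) = ln(2.169) / 0.7300 = 0.7741/0.7300 = 1.060 d.
D_c = (k_d/k_2) L₀ e^(−k_d t_c) = (0.190/0.920) × 27.0 × e^(−0.190×1.060) = 0.2065 × 27.0 × 0.8175 = 4.559 mg/L.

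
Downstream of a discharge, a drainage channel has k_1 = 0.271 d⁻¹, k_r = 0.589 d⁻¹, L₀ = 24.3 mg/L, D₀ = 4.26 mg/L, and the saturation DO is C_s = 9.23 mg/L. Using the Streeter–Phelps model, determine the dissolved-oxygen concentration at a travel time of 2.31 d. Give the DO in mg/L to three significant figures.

DO ≈ 2.38 mg/L

k_1 L₀/(k_r−k_1) = 0.271×24.3/(0.589−0.271) = 6.585/0.3180 = 20.71 mg/L.
e^(−k_1 t) = e^(−0.271×2.310) = 0.5347; e^(−k_r t) = e^(−0.589×2.310) = 0.2565.
D = 20.71 × (0.5347 − 0.2565) + 4.26 × 0.2565 = 5.761 + 1.093 = 6.854 mg/L.
DO = C_s − D = 9.23 − 6.854 = 2.376 mg/L.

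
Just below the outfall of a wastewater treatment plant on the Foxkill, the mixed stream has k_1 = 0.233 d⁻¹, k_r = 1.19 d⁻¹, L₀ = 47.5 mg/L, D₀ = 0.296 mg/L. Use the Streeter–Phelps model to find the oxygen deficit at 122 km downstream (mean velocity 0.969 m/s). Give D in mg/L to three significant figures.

Travel time t = x/v = 122 km / (0.969 m/s) = 122000 m / 0.969 m/s = 125900 s = 1.457 d.
k_1 L₀/(k_r−k_1) = 0.233×47.5/(1.19−0.233) = 11.07/0.9570 = 11.56 mg/L.
e^(−k_1 t) = e^(−0.233×1.457) = 0.7121; e^(−k_r t) = e^(−1.19×1.457) = 0.1766.
D = 11.56 × (0.7121 − 0.1766) + 0.296 × 0.1766 = 6.193 + 0.05226 = 6.246 mg/L.

D ≈ 6.25 mg/L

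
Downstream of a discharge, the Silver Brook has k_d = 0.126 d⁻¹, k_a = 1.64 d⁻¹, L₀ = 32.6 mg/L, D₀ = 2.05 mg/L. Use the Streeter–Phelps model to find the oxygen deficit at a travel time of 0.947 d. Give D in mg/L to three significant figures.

D ≈ 2.27 mg/L

k_d L₀/(k_a−k_d) = 0.126×32.6/(1.64−0.126) = 4.108/1.514 = 2.713 mg/L.
e^(−k_d t) = e^(−0.126×0.9470) = 0.8875; e^(−k_a t) = e^(−1.64×0.9470) = 0.2116.
D = 2.713 × (0.8875 − 0.2116) + 2.05 × 0.2116 = 1.834 + 0.4338 = 2.268 mg/L.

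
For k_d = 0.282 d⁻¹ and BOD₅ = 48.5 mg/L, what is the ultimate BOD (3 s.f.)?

L₀ ≈ 64.2 mg/L

BOD₅ = L₀(1 − e^(−5k_d)) ⇒ L₀ = BOD₅ / (1 − e^(−5×0.282))
= 48.5 / (1 − 0.2441) = 48.5 / 0.7559 = 64.17 mg/L.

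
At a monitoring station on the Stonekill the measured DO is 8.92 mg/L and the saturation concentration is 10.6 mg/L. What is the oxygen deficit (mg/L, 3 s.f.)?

D = C_s − C = 10.6 − 8.92 = 1.68 mg/L.

D ≈ 1.68 mg/L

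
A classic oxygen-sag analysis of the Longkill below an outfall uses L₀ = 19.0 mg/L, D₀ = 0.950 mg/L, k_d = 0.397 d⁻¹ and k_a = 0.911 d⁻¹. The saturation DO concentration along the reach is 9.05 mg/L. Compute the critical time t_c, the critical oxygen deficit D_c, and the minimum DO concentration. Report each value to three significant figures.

t_c = [1/(k_a−k_d)] ln[(k_a/k_d)(1 − D₀(k_a−k_d)/(k_d L₀))]
= [1/(0.911−0.397)] ln[(0.911/0.397)(1 − 0.950×0.5140/(0.397×19.0))]
= (1/0.5140) ln[2.295 × 0.9353] = 1.946 × ln(2.146) = 1.946 × 0.7637 = 1.486 d.
D_c = (k_d/k_a) L₀ e^(−k_d t_c) = (0.397/0.911) × 19.0 × e^(−0.397×1.486) = 0.4358 × 19.0 × 0.5544 = 4.590 mg/L.
Minimum DO = C_s − D_c = 9.05 − 4.590 = 4.460 mg/L.

t_c ≈ 1.49 d; D_c ≈ 4.59 mg/L; min DO ≈ 4.46 mg/L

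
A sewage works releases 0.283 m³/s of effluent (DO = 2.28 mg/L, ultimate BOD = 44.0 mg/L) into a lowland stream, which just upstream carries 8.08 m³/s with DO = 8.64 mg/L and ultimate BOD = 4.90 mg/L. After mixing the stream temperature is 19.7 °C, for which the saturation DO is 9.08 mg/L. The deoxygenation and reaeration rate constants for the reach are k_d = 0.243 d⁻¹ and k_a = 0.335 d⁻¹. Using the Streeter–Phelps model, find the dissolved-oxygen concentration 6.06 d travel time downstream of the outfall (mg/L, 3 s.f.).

Mixed DO = (8.08×8.64 + 0.283×2.28)/(8.08+0.283) = 70.46/8.363 = 8.425 mg/L.
Mixed L₀ = (8.08×4.90 + 0.283×44.0)/(8.363) = 52.04/8.363 = 6.223 mg/L.
Initial deficit D₀ = C_s − DO₀ = 9.08 − 8.425 = 0.6552 mg/L.
D(6.06) = [0.243×6.223/(0.335−0.243)](e^(−0.243×6.06) − e^(−0.335×6.06)) + 0.6552 e^(−0.335×6.06)
= 16.44 × (0.2293 − 0.1313) + 0.6552 × 0.1313 = 1.697 mg/L.
DO = 9.08 − 1.697 = 7.383 mg/L.

DO ≈ 7.38 mg/L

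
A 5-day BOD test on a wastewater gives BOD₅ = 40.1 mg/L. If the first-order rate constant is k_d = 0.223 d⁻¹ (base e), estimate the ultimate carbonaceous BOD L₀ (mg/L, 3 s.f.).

L₀ ≈ 59.7 mg/L

BOD₅ = L₀(1 − e^(−5k_d)) ⇒ L₀ = BOD₅ / (1 − e^(−5×0.223))
= 40.1 / (1 − 0.3279) = 40.1 / 0.6721 = 59.67 mg/L.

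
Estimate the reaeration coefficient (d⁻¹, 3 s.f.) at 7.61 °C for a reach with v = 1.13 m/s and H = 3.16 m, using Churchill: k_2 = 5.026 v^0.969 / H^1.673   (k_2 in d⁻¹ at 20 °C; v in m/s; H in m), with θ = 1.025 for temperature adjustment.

k_2 ≈ 0.608 d⁻¹

k_2(20) = 5.026 × 1.13^0.969 / 3.16^1.673 = 5.026 × 1.126 / 6.855 = 0.8254 d⁻¹.
k_2(7.61) = 0.8254 × 1.025^(7.61−20) = 0.8254 × 0.7364 = 0.6079 d⁻¹.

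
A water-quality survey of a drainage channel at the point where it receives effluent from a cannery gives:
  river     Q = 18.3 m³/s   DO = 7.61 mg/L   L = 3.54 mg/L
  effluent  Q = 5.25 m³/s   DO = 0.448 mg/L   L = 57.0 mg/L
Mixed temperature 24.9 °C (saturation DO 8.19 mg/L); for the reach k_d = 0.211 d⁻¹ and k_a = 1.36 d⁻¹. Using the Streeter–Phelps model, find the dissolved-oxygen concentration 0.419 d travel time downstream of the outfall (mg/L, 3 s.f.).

DO ≈ 5.97 mg/L

Mixed DO = (18.3×7.61 + 5.25×0.448)/(18.3+5.25) = 141.6/23.55 = 6.013 mg/L.
Mixed L₀ = (18.3×3.54 + 5.25×57.0)/(23.55) = 364.0/23.55 = 15.46 mg/L.
Initial deficit D₀ = C_s − DO₀ = 8.19 − 6.013 = 2.177 mg/L.
D(0.419) = [0.211×15.46/(1.36−0.211)](e^(−0.211×0.419) − e^(−1.36×0.419)) + 2.177 e^(−1.36×0.419)
= 2.839 × (0.9154 − 0.5656) + 2.177 × 0.5656 = 2.224 mg/L.
DO = 8.19 − 2.224 = 5.966 mg/L.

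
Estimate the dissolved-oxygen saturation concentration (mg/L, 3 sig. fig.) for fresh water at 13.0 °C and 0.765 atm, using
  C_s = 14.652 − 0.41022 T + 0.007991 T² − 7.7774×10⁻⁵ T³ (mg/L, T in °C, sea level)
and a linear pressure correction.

At sea level: C_s = 14.652 − 0.41022×13.0 + 0.007991×13.0² − 7.7774×10⁻⁵×13.0³ = 10.50 mg/L.
Pressure correction: C_s' = 10.50 × 0.765 = 8.032 mg/L.

C_s ≈ 8.03 mg/L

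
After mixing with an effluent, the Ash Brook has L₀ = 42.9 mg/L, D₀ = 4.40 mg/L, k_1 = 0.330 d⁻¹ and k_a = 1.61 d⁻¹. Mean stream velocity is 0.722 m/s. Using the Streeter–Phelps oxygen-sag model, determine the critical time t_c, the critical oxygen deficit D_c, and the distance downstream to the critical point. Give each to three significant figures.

t_c ≈ 0.842 d; D_c ≈ 6.66 mg/L; x_c ≈ 52.5 km

t_c = [1/(k_a−k_1)] ln[(k_a/k_1)(1 − D₀(k_a−k_1)/(k_1 L₀))]
= [1/(1.61−0.330)] ln[(1.61/0.330)(1 − 4.40×1.280/(0.330×42.9))]
= (1/1.280) ln[4.879 × 0.6022] = 0.7812 × ln(2.938) = 0.7812 × 1.078 = 0.8419 d.
D_c = (k_1/k_a) L₀ e^(−k_1 t_c) = (0.330/1.61) × 42.9 × e^(−0.330×0.8419) = 0.2050 × 42.9 × 0.7574 = 6.660 mg/L.
x_c = v t_c = 0.722 m/s × 0.8419 d × 86400 s/d = 52520 m ≈ 52.5 km.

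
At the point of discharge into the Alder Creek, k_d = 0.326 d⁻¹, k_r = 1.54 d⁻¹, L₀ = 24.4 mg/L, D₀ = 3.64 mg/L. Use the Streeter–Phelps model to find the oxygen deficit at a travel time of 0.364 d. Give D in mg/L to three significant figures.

D ≈ 4.16 mg/L

k_d L₀/(k_r−k_d) = 0.326×24.4/(1.54−0.326) = 7.954/1.214 = 6.552 mg/L.
e^(−k_d t) = e^(−0.326×0.3640) = 0.8881; e^(−k_r t) = e^(−1.54×0.3640) = 0.5709.
D = 6.552 × (0.8881 − 0.5709) + 3.64 × 0.5709 = 2.078 + 2.078 = 4.157 mg/L.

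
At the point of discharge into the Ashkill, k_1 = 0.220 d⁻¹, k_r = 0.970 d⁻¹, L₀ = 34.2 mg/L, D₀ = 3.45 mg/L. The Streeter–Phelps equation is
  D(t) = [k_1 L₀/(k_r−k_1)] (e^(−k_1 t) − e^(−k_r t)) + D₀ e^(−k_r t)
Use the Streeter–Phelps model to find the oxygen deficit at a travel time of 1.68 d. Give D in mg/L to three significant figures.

k_1 L₀/(k_r−k_1) = 0.220×34.2/(0.970−0.220) = 7.524/0.7500 = 10.03 mg/L.
e^(−k_1 t) = e^(−0.220×1.680) = 0.6910; e^(−k_r t) = e^(−0.970×1.680) = 0.1960.
D = 10.03 × (0.6910 − 0.1960) + 3.45 × 0.1960 = 4.966 + 0.6762 = 5.642 mg/L.

D ≈ 5.64 mg/L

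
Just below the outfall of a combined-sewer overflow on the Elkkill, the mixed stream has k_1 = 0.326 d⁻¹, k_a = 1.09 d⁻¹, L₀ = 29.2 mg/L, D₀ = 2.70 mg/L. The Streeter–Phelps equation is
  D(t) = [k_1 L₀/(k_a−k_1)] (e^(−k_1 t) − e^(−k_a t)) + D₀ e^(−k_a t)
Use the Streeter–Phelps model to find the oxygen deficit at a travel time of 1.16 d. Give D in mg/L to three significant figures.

k_1 L₀/(k_a−k_1) = 0.326×29.2/(1.09−0.326) = 9.519/0.7640 = 12.46 mg/L.
e^(−k_1 t) = e^(−0.326×1.160) = 0.6851; e^(−k_a t) = e^(−1.09×1.160) = 0.2824.
D = 12.46 × (0.6851 − 0.2824) + 2.70 × 0.2824 = 5.018 + 0.7625 = 5.780 mg/L.

D ≈ 5.78 mg/L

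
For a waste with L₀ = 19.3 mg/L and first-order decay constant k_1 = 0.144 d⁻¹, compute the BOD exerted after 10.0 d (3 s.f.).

y_t = L₀(1 − e^(−k_1 t)) = 19.3 × (1 − e^(−0.144×10.0))
= 19.3 × (1 − 0.2369) = 19.3 × 0.7631 = 14.73 mg/L.

y ≈ 14.7 mg/L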